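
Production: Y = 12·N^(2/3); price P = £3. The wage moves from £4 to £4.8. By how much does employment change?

ΔN = -91

From P·MP_N = w with MP_N = 8·N^(-1/3), the labor demand is N(w) = (24/w)^(3).
At w = 4: N = 216. At w = 4.8: N = 125.
ΔN = 125 − 216 = -91.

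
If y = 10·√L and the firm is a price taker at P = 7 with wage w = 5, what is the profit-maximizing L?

MP_L = (1/2)·10·L^(-1/2) = 5·L^(-1/2).
Profit maximization for a price taker requires P·MP_L = w: 7·5·L^(-1/2) = 5.
So L^(-1/2) = 1/7, which gives L = 49.

L* = 49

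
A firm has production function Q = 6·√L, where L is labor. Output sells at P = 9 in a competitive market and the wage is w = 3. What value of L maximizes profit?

MP_L = (1/2)·6·L^(-1/2) = 3·L^(-1/2).
Profit maximization for a price taker requires P·MP_L = w: 9·3·L^(-1/2) = 3.
So L^(-1/2) = 1/9, which gives L = 81.

L* = 81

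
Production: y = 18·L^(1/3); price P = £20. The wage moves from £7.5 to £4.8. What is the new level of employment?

From P·MP_L = w with MP_L = 6·L^(-2/3), the labor demand is L(w) = (120/w)^(3/2).
At w = 7.5: L = 64. At w = 4.8: L = 125.

L* = 125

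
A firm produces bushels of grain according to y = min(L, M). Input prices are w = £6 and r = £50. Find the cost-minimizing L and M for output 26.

With a fixed-proportions technology, the cost-minimizing bundle uses no slack in either input: L = M = y.
So L = 26 and M = 26.

L* = 26, M* = 26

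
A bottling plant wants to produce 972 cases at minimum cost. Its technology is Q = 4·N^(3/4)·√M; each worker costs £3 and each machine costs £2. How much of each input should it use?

Cost minimization requires the marginal rate of technical substitution to equal the input-price ratio: MP_N/MP_M = w/r.
Here MP_N/MP_M = (3/4)·(M/N)/(1/2) = 1.5·(M/N). Setting this equal to 3/2 = 1.5 gives M = N.
Substituting into Q = 972: 4·N^(3/4)·(N)^(1/2) = 972.
Solving, N = 81 and M = 81.

N* = 81, M* = 81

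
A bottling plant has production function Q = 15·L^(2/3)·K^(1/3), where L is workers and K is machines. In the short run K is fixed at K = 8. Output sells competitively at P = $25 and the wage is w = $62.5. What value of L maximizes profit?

L* = 512

With K = 8, MP_L = (2/3)·15·L^(-1/3)·8^(1/3) = 20·L^(-1/3).
Profit maximization for a price taker requires P·MP_L = w: 25·20·L^(-1/3) = 62.5.
So L^(-1/3) = 0.125, which gives L = 512.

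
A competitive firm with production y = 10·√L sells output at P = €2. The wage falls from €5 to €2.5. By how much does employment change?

ΔL = 12

From P·MP_L = w with MP_L = 5·L^(-1/2), the labor demand is L(w) = (10/w)^(2).
At w = 5: L = 4. At w = 2.5: L = 16.
ΔL = 16 − 4 = 12.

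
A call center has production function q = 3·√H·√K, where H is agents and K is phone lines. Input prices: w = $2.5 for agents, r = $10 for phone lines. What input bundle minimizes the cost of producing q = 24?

H* = 16, K* = 4

Cost minimization requires the marginal rate of technical substitution to equal the input-price ratio: MP_H/MP_K = w/r.
Here MP_H/MP_K = (1/2)·(K/H)/(1/2) = (K/H). Setting this equal to 2.5/10 = 0.25 gives K = 0.25H.
Substituting into q = 24: 3·H^(1/2)·(0.25H)^(1/2) = 24.
Solving, H = 16 and K = 4.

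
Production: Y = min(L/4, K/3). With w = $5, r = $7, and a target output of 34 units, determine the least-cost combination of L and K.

With a fixed-proportions technology, the cost-minimizing bundle uses no slack in either input: L/4 = K/3 = Y.
So L = 4·34 = 136 and K = 3·34 = 102.

L* = 136, K* = 102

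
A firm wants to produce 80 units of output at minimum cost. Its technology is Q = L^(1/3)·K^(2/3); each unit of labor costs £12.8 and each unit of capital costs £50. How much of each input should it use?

L* = 125, K* = 64

Cost minimization requires the marginal rate of technical substitution to equal the input-price ratio: MP_L/MP_K = w/r.
Here MP_L/MP_K = (1/3)·(K/L)/(2/3) = 0.5·(K/L). Setting this equal to 12.8/50 = 0.256 gives K = 0.512L.
Substituting into Q = 80: L^(1/3)·(0.512L)^(2/3) = 80.
Solving, L = 125 and K = 64.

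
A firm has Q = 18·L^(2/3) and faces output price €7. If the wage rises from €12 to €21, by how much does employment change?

ΔL = -279

From P·MP_L = w with MP_L = 12·L^(-1/3), the labor demand is L(w) = (84/w)^(3).
At w = 12: L = 343. At w = 21: L = 64.
ΔL = 64 − 343 = -279.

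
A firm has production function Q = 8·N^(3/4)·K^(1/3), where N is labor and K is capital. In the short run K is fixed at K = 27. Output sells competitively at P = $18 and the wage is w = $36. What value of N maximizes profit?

N* = 6561

With K = 27, MP_N = (3/4)·8·N^(-1/4)·27^(1/3) = 18·N^(-1/4).
Profit maximization for a price taker requires P·MP_N = w: 18·18·N^(-1/4) = 36.
So N^(-1/4) = 1/9, which gives N = 6561.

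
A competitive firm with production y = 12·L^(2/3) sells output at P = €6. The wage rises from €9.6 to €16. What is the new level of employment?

L* = 27

From P·MP_L = w with MP_L = 8·L^(-1/3), the labor demand is L(w) = (48/w)^(3).
At w = 9.6: L = 125. At w = 16: L = 27.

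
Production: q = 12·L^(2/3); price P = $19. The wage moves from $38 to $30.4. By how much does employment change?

ΔL = 61

From P·MP_L = w with MP_L = 8·L^(-1/3), the labor demand is L(w) = (152/w)^(3).
At w = 38: L = 64. At w = 30.4: L = 125.
ΔL = 125 − 64 = 61.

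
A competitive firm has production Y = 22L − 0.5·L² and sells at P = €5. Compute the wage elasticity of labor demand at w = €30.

From P·MP_L = w with MP_L = 22 − L, labor demand is L(w) = 22 − w/5.
dL/dw = −1/(5) = -0.2.
At w = 30, L = 16, so ε = (dL/dw)·(w/L) = (-0.2)·(30/16) = -0.375.

ε = -0.375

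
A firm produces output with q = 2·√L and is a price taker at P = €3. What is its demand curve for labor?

MP_L = (1/2)·2·L^(-1/2) = L^(-1/2).
Setting P·MP_L = w: 3·L^(-1/2) = w.
Solving for L: L^(-1/2) = w/3, so L = (3/w)^(2).

L(w) = 9/w²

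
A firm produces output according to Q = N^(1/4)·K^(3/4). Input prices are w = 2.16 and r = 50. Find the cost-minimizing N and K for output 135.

N* = 625, K* = 81

Cost minimization requires the marginal rate of technical substitution to equal the input-price ratio: MP_N/MP_K = w/r.
Here MP_N/MP_K = (1/4)·(K/N)/(3/4) = (1/3)·(K/N). Setting this equal to 2.16/50 = 0.0432 gives K = 0.1296N.
Substituting into Q = 135: N^(1/4)·(0.1296N)^(3/4) = 135.
Solving, N = 625 and K = 81.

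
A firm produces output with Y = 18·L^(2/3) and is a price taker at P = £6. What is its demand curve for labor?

MP_L = (2/3)·18·L^(-1/3) = 12·L^(-1/3).
Setting P·MP_L = w: 72·L^(-1/3) = w.
Solving for L: L^(-1/3) = w/72, so L = (72/w)^(3).

L(w) = 373248/w³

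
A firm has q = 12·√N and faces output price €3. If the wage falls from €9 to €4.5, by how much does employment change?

From P·MP_N = w with MP_N = 6·N^(-1/2), the labor demand is N(w) = (18/w)^(2).
At w = 9: N = 4. At w = 4.5: N = 16.
ΔN = 16 − 4 = 12.

ΔN = 12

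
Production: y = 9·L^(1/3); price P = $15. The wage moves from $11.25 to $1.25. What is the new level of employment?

From P·MP_L = w with MP_L = 3·L^(-2/3), the labor demand is L(w) = (45/w)^(3/2).
At w = 11.25: L = 8. At w = 1.25: L = 216.

L* = 216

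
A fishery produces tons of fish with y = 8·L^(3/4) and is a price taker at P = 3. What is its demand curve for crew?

L(w) = 104976/w^(4)

MP_L = (3/4)·8·L^(-1/4) = 6·L^(-1/4).
Setting P·MP_L = w: 18·L^(-1/4) = w.
Solving for L: L^(-1/4) = w/18, so L = (18/w)^(4).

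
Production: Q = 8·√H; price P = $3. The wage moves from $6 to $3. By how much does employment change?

ΔH = 12

From P·MP_H = w with MP_H = 4·H^(-1/2), the labor demand is H(w) = (12/w)^(2).
At w = 6: H = 4. At w = 3: H = 16.
ΔH = 16 − 4 = 12.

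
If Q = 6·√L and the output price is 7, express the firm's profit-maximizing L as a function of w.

MP_L = (1/2)·6·L^(-1/2) = 3·L^(-1/2).
Setting P·MP_L = w: 21·L^(-1/2) = w.
Solving for L: L^(-1/2) = w/21, so L = (21/w)^(2).

L(w) = 441/w²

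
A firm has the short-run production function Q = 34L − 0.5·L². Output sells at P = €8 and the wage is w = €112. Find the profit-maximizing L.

L* = 20

The marginal product of L is MP_L = 34 − L.
A price-taking firm hires until the value of the marginal product equals the wage: P·MP_L = w, so 8·(34 − L) = 112.
Then 34 − L = 14, giving L = 20.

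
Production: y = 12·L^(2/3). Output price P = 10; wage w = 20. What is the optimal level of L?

L* = 64

MP_L = (2/3)·12·L^(-1/3) = 8·L^(-1/3).
Profit maximization for a price taker requires P·MP_L = w: 10·8·L^(-1/3) = 20.
So L^(-1/3) = 0.25, which gives L = 64.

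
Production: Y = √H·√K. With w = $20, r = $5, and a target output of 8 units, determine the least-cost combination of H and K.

Cost minimization requires the marginal rate of technical substitution to equal the input-price ratio: MP_H/MP_K = w/r.
Here MP_H/MP_K = (1/2)·(K/H)/(1/2) = (K/H). Setting this equal to 20/5 = 4 gives K = 4H.
Substituting into Y = 8: H^(1/2)·(4H)^(1/2) = 8.
Solving, H = 4 and K = 16.

H* = 4, K* = 16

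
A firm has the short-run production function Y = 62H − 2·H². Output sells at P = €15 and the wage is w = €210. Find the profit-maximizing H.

The marginal product of H is MP_H = 62 − 4H.
A price-taking firm hires until the value of the marginal product equals the wage: P·MP_H = w, so 15·(62 − 4H) = 210.
Then 62 − 4H = 14, giving H = 12.

H* = 12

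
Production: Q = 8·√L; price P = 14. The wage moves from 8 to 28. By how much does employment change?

From P·MP_L = w with MP_L = 4·L^(-1/2), the labor demand is L(w) = (56/w)^(2).
At w = 8: L = 49. At w = 28: L = 4.
ΔL = 4 − 49 = -45.

ΔL = -45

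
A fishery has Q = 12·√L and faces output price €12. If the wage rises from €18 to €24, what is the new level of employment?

L* = 9

From P·MP_L = w with MP_L = 6·L^(-1/2), the labor demand is L(w) = (72/w)^(2).
At w = 18: L = 16. At w = 24: L = 9.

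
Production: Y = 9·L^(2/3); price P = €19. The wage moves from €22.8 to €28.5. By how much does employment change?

ΔL = -61

From P·MP_L = w with MP_L = 6·L^(-1/3), the labor demand is L(w) = (114/w)^(3).
At w = 22.8: L = 125. At w = 28.5: L = 64.
ΔL = 64 − 125 = -61.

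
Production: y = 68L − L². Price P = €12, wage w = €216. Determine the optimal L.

The marginal product of L is MP_L = 68 − 2L.
A price-taking firm hires until the value of the marginal product equals the wage: P·MP_L = w, so 12·(68 − 2L) = 216.
Then 68 − 2L = 18, giving L = 25.

L* = 25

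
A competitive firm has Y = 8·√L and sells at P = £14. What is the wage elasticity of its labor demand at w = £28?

MP_L = (1/2)·8·L^(-1/2), so P·MP_L = w gives 56·L^(-1/2) = w.
Solving, L(w) = (56/w)^(2). This is a constant-elasticity form: L ∝ w^(−2), so ε = −2.

ε = -2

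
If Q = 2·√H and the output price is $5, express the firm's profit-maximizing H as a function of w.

H(w) = 25/w²

MP_H = (1/2)·2·H^(-1/2) = H^(-1/2).
Setting P·MP_H = w: 5·H^(-1/2) = w.
Solving for H: H^(-1/2) = w/5, so H = (5/w)^(2).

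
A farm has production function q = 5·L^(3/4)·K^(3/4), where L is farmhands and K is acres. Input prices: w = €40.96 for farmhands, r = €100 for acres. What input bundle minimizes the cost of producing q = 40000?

L* = 625, K* = 256

Cost minimization requires the marginal rate of technical substitution to equal the input-price ratio: MP_L/MP_K = w/r.
Here MP_L/MP_K = (3/4)·(K/L)/(3/4) = (K/L). Setting this equal to 40.96/100 = 0.4096 gives K = 0.4096L.
Substituting into q = 40000: 5·L^(3/4)·(0.4096L)^(3/4) = 40000.
Solving, L = 625 and K = 256.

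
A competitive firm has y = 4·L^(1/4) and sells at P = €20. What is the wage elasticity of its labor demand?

ε = -4/3

MP_L = (1/4)·4·L^(-3/4), so P·MP_L = w gives 20·L^(-3/4) = w.
Solving, L(w) = (20/w)^(4/3). This is a constant-elasticity form: L ∝ w^(−4/3), so ε = −4/3.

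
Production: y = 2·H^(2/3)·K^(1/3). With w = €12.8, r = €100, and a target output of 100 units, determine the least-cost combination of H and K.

H* = 125, K* = 8

Cost minimization requires the marginal rate of technical substitution to equal the input-price ratio: MP_H/MP_K = w/r.
Here MP_H/MP_K = (2/3)·(K/H)/(1/3) = 2·(K/H). Setting this equal to 12.8/100 = 0.128 gives K = 0.064H.
Substituting into y = 100: 2·H^(2/3)·(0.064H)^(1/3) = 100.
Solving, H = 125 and K = 8.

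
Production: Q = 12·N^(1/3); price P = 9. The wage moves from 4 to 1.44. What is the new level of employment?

From P·MP_N = w with MP_N = 4·N^(-2/3), the labor demand is N(w) = (36/w)^(3/2).
At w = 4: N = 27. At w = 1.44: N = 125.

N* = 125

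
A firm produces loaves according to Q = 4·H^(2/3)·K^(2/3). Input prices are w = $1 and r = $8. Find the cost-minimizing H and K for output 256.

H* = 64, K* = 8

Cost minimization requires the marginal rate of technical substitution to equal the input-price ratio: MP_H/MP_K = w/r.
Here MP_H/MP_K = (2/3)·(K/H)/(2/3) = (K/H). Setting this equal to 1/8 = 0.125 gives K = 0.125H.
Substituting into Q = 256: 4·H^(2/3)·(0.125H)^(2/3) = 256.
Solving, H = 64 and K = 8.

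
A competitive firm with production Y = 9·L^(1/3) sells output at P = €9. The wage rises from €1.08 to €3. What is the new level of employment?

L* = 27

From P·MP_L = w with MP_L = 3·L^(-2/3), the labor demand is L(w) = (27/w)^(3/2).
At w = 1.08: L = 125. At w = 3: L = 27.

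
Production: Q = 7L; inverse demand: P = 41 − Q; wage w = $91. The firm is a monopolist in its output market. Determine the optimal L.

Marginal revenue from the inverse demand is MR = 41 − 2Q.
The marginal product is MP_L = 7.
A monopolist hires until marginal revenue product equals the wage: MR·MP_L = w.
(41 − 14L)·7 = 91, so L = 2.

L* = 2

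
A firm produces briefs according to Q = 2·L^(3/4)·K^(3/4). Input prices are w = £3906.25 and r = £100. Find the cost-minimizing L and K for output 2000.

L* = 16, K* = 625

Cost minimization requires the marginal rate of technical substitution to equal the input-price ratio: MP_L/MP_K = w/r.
Here MP_L/MP_K = (3/4)·(K/L)/(3/4) = (K/L). Setting this equal to 3906.25/100 = 39.0625 gives K = 39.0625L.
Substituting into Q = 2000: 2·L^(3/4)·(39.0625L)^(3/4) = 2000.
Solving, L = 16 and K = 625.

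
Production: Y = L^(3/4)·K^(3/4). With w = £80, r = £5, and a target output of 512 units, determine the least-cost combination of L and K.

Cost minimization requires the marginal rate of technical substitution to equal the input-price ratio: MP_L/MP_K = w/r.
Here MP_L/MP_K = (3/4)·(K/L)/(3/4) = (K/L). Setting this equal to 80/5 = 16 gives K = 16L.
Substituting into Y = 512: L^(3/4)·(16L)^(3/4) = 512.
Solving, L = 16 and K = 256.

L* = 16, K* = 256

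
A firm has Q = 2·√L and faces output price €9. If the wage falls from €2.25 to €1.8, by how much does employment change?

From P·MP_L = w with MP_L = L^(-1/2), the labor demand is L(w) = (9/w)^(2).
At w = 2.25: L = 16. At w = 1.8: L = 25.
ΔL = 25 − 16 = 9.

ΔL = 9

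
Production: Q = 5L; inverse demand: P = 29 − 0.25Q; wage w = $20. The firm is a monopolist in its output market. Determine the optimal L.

Marginal revenue from the inverse demand is MR = 29 − 0.5Q.
The marginal product is MP_L = 5.
A monopolist hires until marginal revenue product equals the wage: MR·MP_L = w.
(29 − 2.5L)·5 = 20, so L = 10.

L* = 10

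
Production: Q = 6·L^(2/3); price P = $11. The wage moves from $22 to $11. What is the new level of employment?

L* = 64

From P·MP_L = w with MP_L = 4·L^(-1/3), the labor demand is L(w) = (44/w)^(3).
At w = 22: L = 8. At w = 11: L = 64.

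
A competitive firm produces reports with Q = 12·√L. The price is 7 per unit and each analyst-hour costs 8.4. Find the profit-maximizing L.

MP_L = (1/2)·12·L^(-1/2) = 6·L^(-1/2).
Profit maximization for a price taker requires P·MP_L = w: 7·6·L^(-1/2) = 8.4.
So L^(-1/2) = 0.2, which gives L = 25.

L* = 25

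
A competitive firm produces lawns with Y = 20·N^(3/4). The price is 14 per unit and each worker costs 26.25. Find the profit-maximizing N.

MP_N = (3/4)·20·N^(-1/4) = 15·N^(-1/4).
Profit maximization for a price taker requires P·MP_N = w: 14·15·N^(-1/4) = 26.25.
So N^(-1/4) = 0.125, which gives N = 4096.

N* = 4096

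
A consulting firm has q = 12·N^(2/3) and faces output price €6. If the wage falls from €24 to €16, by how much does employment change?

From P·MP_N = w with MP_N = 8·N^(-1/3), the labor demand is N(w) = (48/w)^(3).
At w = 24: N = 8. At w = 16: N = 27.
ΔN = 27 − 8 = 19.

ΔN = 19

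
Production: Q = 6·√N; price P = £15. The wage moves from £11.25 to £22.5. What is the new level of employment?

N* = 4

From P·MP_N = w with MP_N = 3·N^(-1/2), the labor demand is N(w) = (45/w)^(2).
At w = 11.25: N = 16. At w = 22.5: N = 4.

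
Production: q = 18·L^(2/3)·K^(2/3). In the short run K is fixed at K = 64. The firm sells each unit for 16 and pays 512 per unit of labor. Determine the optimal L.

L* = 216

With K = 64, MP_L = (2/3)·18·L^(-1/3)·64^(2/3) = 192·L^(-1/3).
Profit maximization for a price taker requires P·MP_L = w: 16·192·L^(-1/3) = 512.
So L^(-1/3) = 1/6, which gives L = 216.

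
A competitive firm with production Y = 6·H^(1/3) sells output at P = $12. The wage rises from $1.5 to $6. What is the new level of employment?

From P·MP_H = w with MP_H = 2·H^(-2/3), the labor demand is H(w) = (24/w)^(3/2).
At w = 1.5: H = 64. At w = 6: H = 8.

H* = 8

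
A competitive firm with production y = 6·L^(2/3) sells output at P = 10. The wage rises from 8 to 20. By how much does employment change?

From P·MP_L = w with MP_L = 4·L^(-1/3), the labor demand is L(w) = (40/w)^(3).
At w = 8: L = 125. At w = 20: L = 8.
ΔL = 8 − 125 = -117.

ΔL = -117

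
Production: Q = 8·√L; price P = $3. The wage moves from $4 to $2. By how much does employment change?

ΔL = 27

From P·MP_L = w with MP_L = 4·L^(-1/2), the labor demand is L(w) = (12/w)^(2).
At w = 4: L = 9. At w = 2: L = 36.
ΔL = 36 − 9 = 27.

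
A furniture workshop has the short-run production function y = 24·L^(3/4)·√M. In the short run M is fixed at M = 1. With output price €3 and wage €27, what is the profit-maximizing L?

L* = 16

With M = 1, MP_L = (3/4)·24·L^(-1/4)·1^(1/2) = 18·L^(-1/4).
Profit maximization for a price taker requires P·MP_L = w: 3·18·L^(-1/4) = 27.
So L^(-1/4) = 0.5, which gives L = 16.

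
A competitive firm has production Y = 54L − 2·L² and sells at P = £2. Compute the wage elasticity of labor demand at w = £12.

From P·MP_L = w with MP_L = 54 − 4L, labor demand is L(w) = (54 − w/2)/4.
dL/dw = −1/(8) = -0.125.
At w = 12, L = 12, so ε = (dL/dw)·(w/L) = (-0.125)·(12/12) = -0.125.

ε = -0.125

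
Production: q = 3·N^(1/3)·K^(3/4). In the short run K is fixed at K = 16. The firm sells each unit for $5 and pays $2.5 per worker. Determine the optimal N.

N* = 64

With K = 16, MP_N = (1/3)·3·N^(-2/3)·16^(3/4) = 8·N^(-2/3).
Profit maximization for a price taker requires P·MP_N = w: 5·8·N^(-2/3) = 2.5.
So N^(-2/3) = 0.0625, which gives N = 64.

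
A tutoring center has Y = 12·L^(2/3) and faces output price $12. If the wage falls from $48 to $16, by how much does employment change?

ΔL = 208

From P·MP_L = w with MP_L = 8·L^(-1/3), the labor demand is L(w) = (96/w)^(3).
At w = 48: L = 8. At w = 16: L = 216.
ΔL = 216 − 8 = 208.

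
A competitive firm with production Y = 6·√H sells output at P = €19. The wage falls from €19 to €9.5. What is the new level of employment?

H* = 36

From P·MP_H = w with MP_H = 3·H^(-1/2), the labor demand is H(w) = (57/w)^(2).
At w = 19: H = 9. At w = 9.5: H = 36.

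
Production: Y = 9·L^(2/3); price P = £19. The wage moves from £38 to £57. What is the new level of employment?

From P·MP_L = w with MP_L = 6·L^(-1/3), the labor demand is L(w) = (114/w)^(3).
At w = 38: L = 27. At w = 57: L = 8.

L* = 8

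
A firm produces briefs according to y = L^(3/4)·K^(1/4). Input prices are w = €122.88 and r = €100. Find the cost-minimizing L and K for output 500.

L* = 625, K* = 256

Cost minimization requires the marginal rate of technical substitution to equal the input-price ratio: MP_L/MP_K = w/r.
Here MP_L/MP_K = (3/4)·(K/L)/(1/4) = 3·(K/L). Setting this equal to 122.88/100 = 1.2288 gives K = 0.4096L.
Substituting into y = 500: L^(3/4)·(0.4096L)^(1/4) = 500.
Solving, L = 625 and K = 256.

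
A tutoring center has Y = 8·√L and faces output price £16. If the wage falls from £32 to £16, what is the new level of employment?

From P·MP_L = w with MP_L = 4·L^(-1/2), the labor demand is L(w) = (64/w)^(2).
At w = 32: L = 4. At w = 16: L = 16.

L* = 16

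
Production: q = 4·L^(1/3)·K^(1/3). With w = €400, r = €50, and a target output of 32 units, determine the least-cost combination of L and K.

Cost minimization requires the marginal rate of technical substitution to equal the input-price ratio: MP_L/MP_K = w/r.
Here MP_L/MP_K = (1/3)·(K/L)/(1/3) = (K/L). Setting this equal to 400/50 = 8 gives K = 8L.
Substituting into q = 32: 4·L^(1/3)·(8L)^(1/3) = 32.
Solving, L = 8 and K = 64.

L* = 8, K* = 64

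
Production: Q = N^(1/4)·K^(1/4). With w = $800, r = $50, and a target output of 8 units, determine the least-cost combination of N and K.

Cost minimization requires the marginal rate of technical substitution to equal the input-price ratio: MP_N/MP_K = w/r.
Here MP_N/MP_K = (1/4)·(K/N)/(1/4) = (K/N). Setting this equal to 800/50 = 16 gives K = 16N.
Substituting into Q = 8: N^(1/4)·(16N)^(1/4) = 8.
Solving, N = 16 and K = 256.

N* = 16, K* = 256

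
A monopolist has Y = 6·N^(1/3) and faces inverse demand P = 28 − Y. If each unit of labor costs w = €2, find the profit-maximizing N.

N* = 8

Marginal revenue from the inverse demand is MR = 28 − 2Y.
The marginal product is MP_N = 2·N^(-2/3).
A monopolist hires until marginal revenue product equals the wage: MR·MP_N = w.
At N, Y = 6·N^(1/3). Substituting and solving: (28 − 12·N^(1/3))·2·N^(-2/3) = 2 gives N = 8.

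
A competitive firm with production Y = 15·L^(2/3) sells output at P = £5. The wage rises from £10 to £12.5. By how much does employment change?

From P·MP_L = w with MP_L = 10·L^(-1/3), the labor demand is L(w) = (50/w)^(3).
At w = 10: L = 125. At w = 12.5: L = 64.
ΔL = 64 − 125 = -61.

ΔL = -61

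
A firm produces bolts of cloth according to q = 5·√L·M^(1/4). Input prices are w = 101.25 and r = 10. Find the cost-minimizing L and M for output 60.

Cost minimization requires the marginal rate of technical substitution to equal the input-price ratio: MP_L/MP_M = w/r.
Here MP_L/MP_M = (1/2)·(M/L)/(1/4) = 2·(M/L). Setting this equal to 101.25/10 = 10.125 gives M = 5.0625L.
Substituting into q = 60: 5·L^(1/2)·(5.0625L)^(1/4) = 60.
Solving, L = 16 and M = 81.

L* = 16, M* = 81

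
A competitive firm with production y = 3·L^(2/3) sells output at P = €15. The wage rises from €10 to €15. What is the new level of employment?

L* = 8

From P·MP_L = w with MP_L = 2·L^(-1/3), the labor demand is L(w) = (30/w)^(3).
At w = 10: L = 27. At w = 15: L = 8.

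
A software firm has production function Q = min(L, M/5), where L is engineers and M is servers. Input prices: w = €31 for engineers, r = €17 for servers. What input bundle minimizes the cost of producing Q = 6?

With a fixed-proportions technology, the cost-minimizing bundle uses no slack in either input: L = M/5 = Q.
So L = 6 and M = 5·6 = 30.

L* = 6, M* = 30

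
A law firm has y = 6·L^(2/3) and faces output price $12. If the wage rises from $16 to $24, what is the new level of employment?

From P·MP_L = w with MP_L = 4·L^(-1/3), the labor demand is L(w) = (48/w)^(3).
At w = 16: L = 27. At w = 24: L = 8.

L* = 8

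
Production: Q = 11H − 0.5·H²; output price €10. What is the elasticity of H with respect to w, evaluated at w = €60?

From P·MP_H = w with MP_H = 11 − H, labor demand is H(w) = 11 − w/10.
dH/dw = −1/(10) = -0.1.
At w = 60, H = 5, so ε = (dH/dw)·(w/H) = (-0.1)·(60/5) = -1.2.

ε = -1.2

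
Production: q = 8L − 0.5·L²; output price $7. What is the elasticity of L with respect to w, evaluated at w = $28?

From P·MP_L = w with MP_L = 8 − L, labor demand is L(w) = 8 − w/7.
dL/dw = −1/(7) = -1/7.
At w = 28, L = 4, so ε = (dL/dw)·(w/L) = (-1/7)·(28/4) = -1.

ε = -1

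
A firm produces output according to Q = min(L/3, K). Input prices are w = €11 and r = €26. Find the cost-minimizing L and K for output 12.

L* = 36, K* = 12

With a fixed-proportions technology, the cost-minimizing bundle uses no slack in either input: L/3 = K = Q.
So L = 3·12 = 36 and K = 12.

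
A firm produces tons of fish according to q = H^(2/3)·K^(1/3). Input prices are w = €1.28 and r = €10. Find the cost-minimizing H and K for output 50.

H* = 125, K* = 8

Cost minimization requires the marginal rate of technical substitution to equal the input-price ratio: MP_H/MP_K = w/r.
Here MP_H/MP_K = (2/3)·(K/H)/(1/3) = 2·(K/H). Setting this equal to 1.28/10 = 0.128 gives K = 0.064H.
Substituting into q = 50: H^(2/3)·(0.064H)^(1/3) = 50.
Solving, H = 125 and K = 8.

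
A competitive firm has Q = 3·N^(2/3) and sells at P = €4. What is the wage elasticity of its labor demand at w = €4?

ε = -3

MP_N = (2/3)·3·N^(-1/3), so P·MP_N = w gives 8·N^(-1/3) = w.
Solving, N(w) = (8/w)^(3). This is a constant-elasticity form: N ∝ w^(−3), so ε = −3.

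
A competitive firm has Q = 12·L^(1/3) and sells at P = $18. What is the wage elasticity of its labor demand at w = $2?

ε = -1.5

MP_L = (1/3)·12·L^(-2/3), so P·MP_L = w gives 72·L^(-2/3) = w.
Solving, L(w) = (72/w)^(3/2). This is a constant-elasticity form: L ∝ w^(−3/2), so ε = −3/2.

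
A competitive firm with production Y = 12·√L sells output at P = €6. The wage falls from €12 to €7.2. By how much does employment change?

From P·MP_L = w with MP_L = 6·L^(-1/2), the labor demand is L(w) = (36/w)^(2).
At w = 12: L = 9. At w = 7.2: L = 25.
ΔL = 25 − 9 = 16.

ΔL = 16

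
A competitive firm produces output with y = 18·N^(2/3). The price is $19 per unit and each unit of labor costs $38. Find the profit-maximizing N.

MP_N = (2/3)·18·N^(-1/3) = 12·N^(-1/3).
Profit maximization for a price taker requires P·MP_N = w: 19·12·N^(-1/3) = 38.
So N^(-1/3) = 1/6, which gives N = 216.

N* = 216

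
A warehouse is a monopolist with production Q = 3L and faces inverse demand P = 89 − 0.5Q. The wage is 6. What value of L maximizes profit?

Marginal revenue from the inverse demand is MR = 89 − Q.
The marginal product is MP_L = 3.
A monopolist hires until marginal revenue product equals the wage: MR·MP_L = w.
(89 − 3L)·3 = 6, so L = 29.

L* = 29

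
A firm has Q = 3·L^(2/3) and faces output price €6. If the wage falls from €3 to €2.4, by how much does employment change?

ΔL = 61

From P·MP_L = w with MP_L = 2·L^(-1/3), the labor demand is L(w) = (12/w)^(3).
At w = 3: L = 64. At w = 2.4: L = 125.
ΔL = 125 − 64 = 61.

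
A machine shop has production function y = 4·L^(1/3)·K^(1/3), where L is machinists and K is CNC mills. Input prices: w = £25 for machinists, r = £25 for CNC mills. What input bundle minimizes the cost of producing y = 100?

Cost minimization requires the marginal rate of technical substitution to equal the input-price ratio: MP_L/MP_K = w/r.
Here MP_L/MP_K = (1/3)·(K/L)/(1/3) = (K/L). Setting this equal to 25/25 = 1 gives K = L.
Substituting into y = 100: 4·L^(1/3)·(L)^(1/3) = 100.
Solving, L = 125 and K = 125.

L* = 125, K* = 125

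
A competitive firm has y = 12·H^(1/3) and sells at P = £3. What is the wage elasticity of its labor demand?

MP_H = (1/3)·12·H^(-2/3), so P·MP_H = w gives 12·H^(-2/3) = w.
Solving, H(w) = (12/w)^(3/2). This is a constant-elasticity form: H ∝ w^(−3/2), so ε = −3/2.

ε = -1.5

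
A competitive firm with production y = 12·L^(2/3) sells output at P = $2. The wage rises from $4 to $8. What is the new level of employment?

From P·MP_L = w with MP_L = 8·L^(-1/3), the labor demand is L(w) = (16/w)^(3).
At w = 4: L = 64. At w = 8: L = 8.

L* = 8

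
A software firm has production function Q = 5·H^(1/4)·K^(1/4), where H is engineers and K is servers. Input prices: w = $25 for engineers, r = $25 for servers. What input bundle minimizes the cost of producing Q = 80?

Cost minimization requires the marginal rate of technical substitution to equal the input-price ratio: MP_H/MP_K = w/r.
Here MP_H/MP_K = (1/4)·(K/H)/(1/4) = (K/H). Setting this equal to 25/25 = 1 gives K = H.
Substituting into Q = 80: 5·H^(1/4)·(H)^(1/4) = 80.
Solving, H = 256 and K = 256.

H* = 256, K* = 256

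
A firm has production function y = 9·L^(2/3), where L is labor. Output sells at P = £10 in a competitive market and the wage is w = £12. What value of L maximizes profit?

L* = 125

MP_L = (2/3)·9·L^(-1/3) = 6·L^(-1/3).
Profit maximization for a price taker requires P·MP_L = w: 10·6·L^(-1/3) = 12.
So L^(-1/3) = 0.2, which gives L = 125.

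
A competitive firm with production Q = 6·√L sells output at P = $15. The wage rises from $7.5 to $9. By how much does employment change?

From P·MP_L = w with MP_L = 3·L^(-1/2), the labor demand is L(w) = (45/w)^(2).
At w = 7.5: L = 36. At w = 9: L = 25.
ΔL = 25 − 36 = -11.

ΔL = -11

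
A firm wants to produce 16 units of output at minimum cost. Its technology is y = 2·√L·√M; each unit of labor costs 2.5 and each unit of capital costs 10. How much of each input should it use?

L* = 16, M* = 4

Cost minimization requires the marginal rate of technical substitution to equal the input-price ratio: MP_L/MP_M = w/r.
Here MP_L/MP_M = (1/2)·(M/L)/(1/2) = (M/L). Setting this equal to 2.5/10 = 0.25 gives M = 0.25L.
Substituting into y = 16: 2·L^(1/2)·(0.25L)^(1/2) = 16.
Solving, L = 16 and M = 4.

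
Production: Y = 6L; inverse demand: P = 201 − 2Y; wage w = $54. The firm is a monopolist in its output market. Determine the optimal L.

Marginal revenue from the inverse demand is MR = 201 − 4Y.
The marginal product is MP_L = 6.
A monopolist hires until marginal revenue product equals the wage: MR·MP_L = w.
(201 − 24L)·6 = 54, so L = 8.

L* = 8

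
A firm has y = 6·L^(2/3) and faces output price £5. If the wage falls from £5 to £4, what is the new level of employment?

From P·MP_L = w with MP_L = 4·L^(-1/3), the labor demand is L(w) = (20/w)^(3).
At w = 5: L = 64. At w = 4: L = 125.

L* = 125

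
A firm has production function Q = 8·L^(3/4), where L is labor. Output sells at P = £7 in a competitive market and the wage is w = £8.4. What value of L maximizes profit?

L* = 625

MP_L = (3/4)·8·L^(-1/4) = 6·L^(-1/4).
Profit maximization for a price taker requires P·MP_L = w: 7·6·L^(-1/4) = 8.4.
So L^(-1/4) = 0.2, which gives L = 625.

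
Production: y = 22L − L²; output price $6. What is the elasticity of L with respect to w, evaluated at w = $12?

From P·MP_L = w with MP_L = 22 − 2L, labor demand is L(w) = (22 − w/6)/2.
dL/dw = −1/(12) = -1/12.
At w = 12, L = 10, so ε = (dL/dw)·(w/L) = (-1/12)·(12/10) = -0.1.

ε = -0.1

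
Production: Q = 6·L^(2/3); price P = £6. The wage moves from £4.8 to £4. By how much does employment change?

From P·MP_L = w with MP_L = 4·L^(-1/3), the labor demand is L(w) = (24/w)^(3).
At w = 4.8: L = 125. At w = 4: L = 216.
ΔL = 216 − 125 = 91.

ΔL = 91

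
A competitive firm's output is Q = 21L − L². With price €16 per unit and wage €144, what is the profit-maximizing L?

The marginal product of L is MP_L = 21 − 2L.
A price-taking firm hires until the value of the marginal product equals the wage: P·MP_L = w, so 16·(21 − 2L) = 144.
Then 21 − 2L = 9, giving L = 6.

L* = 6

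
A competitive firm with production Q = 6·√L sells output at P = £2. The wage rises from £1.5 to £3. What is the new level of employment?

From P·MP_L = w with MP_L = 3·L^(-1/2), the labor demand is L(w) = (6/w)^(2).
At w = 1.5: L = 16. At w = 3: L = 4.

L* = 4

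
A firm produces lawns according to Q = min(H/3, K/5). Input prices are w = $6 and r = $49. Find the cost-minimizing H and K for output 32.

H* = 96, K* = 160

With a fixed-proportions technology, the cost-minimizing bundle uses no slack in either input: H/3 = K/5 = Q.
So H = 3·32 = 96 and K = 5·32 = 160.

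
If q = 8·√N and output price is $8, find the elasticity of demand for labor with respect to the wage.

MP_N = (1/2)·8·N^(-1/2), so P·MP_N = w gives 32·N^(-1/2) = w.
Solving, N(w) = (32/w)^(2). This is a constant-elasticity form: N ∝ w^(−2), so ε = −2.

ε = -2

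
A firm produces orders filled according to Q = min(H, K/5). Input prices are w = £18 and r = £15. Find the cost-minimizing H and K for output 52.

H* = 52, K* = 260

With a fixed-proportions technology, the cost-minimizing bundle uses no slack in either input: H = K/5 = Q.
So H = 52 and K = 5·52 = 260.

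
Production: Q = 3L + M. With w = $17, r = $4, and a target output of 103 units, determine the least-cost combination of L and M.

The inputs are perfect substitutes, so the firm uses whichever has the lower cost per unit of output.
Cost per unit of output via L is 17/3; via M it is 4. M is cheaper.
Producing Q = 103 with M alone: L = 0, M = 103.

L* = 0, M* = 103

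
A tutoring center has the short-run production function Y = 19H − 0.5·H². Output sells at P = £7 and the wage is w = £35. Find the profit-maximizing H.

H* = 14

The marginal product of H is MP_H = 19 − H.
A price-taking firm hires until the value of the marginal product equals the wage: P·MP_H = w, so 7·(19 − H) = 35.
Then 19 − H = 5, giving H = 14.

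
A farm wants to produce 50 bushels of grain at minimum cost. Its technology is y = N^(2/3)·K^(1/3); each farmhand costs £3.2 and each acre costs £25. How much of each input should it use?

Cost minimization requires the marginal rate of technical substitution to equal the input-price ratio: MP_N/MP_K = w/r.
Here MP_N/MP_K = (2/3)·(K/N)/(1/3) = 2·(K/N). Setting this equal to 3.2/25 = 0.128 gives K = 0.064N.
Substituting into y = 50: N^(2/3)·(0.064N)^(1/3) = 50.
Solving, N = 125 and K = 8.

N* = 125, K* = 8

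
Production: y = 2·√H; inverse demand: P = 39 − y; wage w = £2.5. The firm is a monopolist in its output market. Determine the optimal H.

Marginal revenue from the inverse demand is MR = 39 − 2y.
The marginal product is MP_H = H^(-1/2).
A monopolist hires until marginal revenue product equals the wage: MR·MP_H = w.
At H, y = 2·√H. Substituting and solving: (39 − 4·√H)·H^(-1/2) = 2.5 gives H = 36.

H* = 36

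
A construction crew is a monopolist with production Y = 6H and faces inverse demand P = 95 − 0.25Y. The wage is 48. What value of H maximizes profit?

Marginal revenue from the inverse demand is MR = 95 − 0.5Y.
The marginal product is MP_H = 6.
A monopolist hires until marginal revenue product equals the wage: MR·MP_H = w.
(95 − 3H)·6 = 48, so H = 29.

H* = 29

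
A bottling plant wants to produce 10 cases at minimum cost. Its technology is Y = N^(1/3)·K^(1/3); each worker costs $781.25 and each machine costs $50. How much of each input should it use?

N* = 8, K* = 125

Cost minimization requires the marginal rate of technical substitution to equal the input-price ratio: MP_N/MP_K = w/r.
Here MP_N/MP_K = (1/3)·(K/N)/(1/3) = (K/N). Setting this equal to 781.25/50 = 15.625 gives K = 15.625N.
Substituting into Y = 10: N^(1/3)·(15.625N)^(1/3) = 10.
Solving, N = 8 and K = 125.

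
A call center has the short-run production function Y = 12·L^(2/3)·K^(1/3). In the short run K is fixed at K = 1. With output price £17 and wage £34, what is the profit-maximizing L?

L* = 64

With K = 1, MP_L = (2/3)·12·L^(-1/3)·1^(1/3) = 8·L^(-1/3).
Profit maximization for a price taker requires P·MP_L = w: 17·8·L^(-1/3) = 34.
So L^(-1/3) = 0.25, which gives L = 64.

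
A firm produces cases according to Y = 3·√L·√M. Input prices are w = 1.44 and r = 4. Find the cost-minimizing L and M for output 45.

Cost minimization requires the marginal rate of technical substitution to equal the input-price ratio: MP_L/MP_M = w/r.
Here MP_L/MP_M = (1/2)·(M/L)/(1/2) = (M/L). Setting this equal to 1.44/4 = 0.36 gives M = 0.36L.
Substituting into Y = 45: 3·L^(1/2)·(0.36L)^(1/2) = 45.
Solving, L = 25 and M = 9.

L* = 25, M* = 9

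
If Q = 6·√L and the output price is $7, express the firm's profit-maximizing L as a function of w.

L(w) = 441/w²

MP_L = (1/2)·6·L^(-1/2) = 3·L^(-1/2).
Setting P·MP_L = w: 21·L^(-1/2) = w.
Solving for L: L^(-1/2) = w/21, so L = (21/w)^(2).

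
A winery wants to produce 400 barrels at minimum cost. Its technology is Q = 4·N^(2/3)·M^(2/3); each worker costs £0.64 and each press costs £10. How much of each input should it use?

Cost minimization requires the marginal rate of technical substitution to equal the input-price ratio: MP_N/MP_M = w/r.
Here MP_N/MP_M = (2/3)·(M/N)/(2/3) = (M/N). Setting this equal to 0.64/10 = 0.064 gives M = 0.064N.
Substituting into Q = 400: 4·N^(2/3)·(0.064N)^(2/3) = 400.
Solving, N = 125 and M = 8.

N* = 125, M* = 8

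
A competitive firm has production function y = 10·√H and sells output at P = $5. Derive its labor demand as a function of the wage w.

MP_H = (1/2)·10·H^(-1/2) = 5·H^(-1/2).
Setting P·MP_H = w: 25·H^(-1/2) = w.
Solving for H: H^(-1/2) = w/25, so H = (25/w)^(2).

H(w) = 625/w²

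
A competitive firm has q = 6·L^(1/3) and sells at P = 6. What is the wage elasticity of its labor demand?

ε = -1.5

MP_L = (1/3)·6·L^(-2/3), so P·MP_L = w gives 12·L^(-2/3) = w.
Solving, L(w) = (12/w)^(3/2). This is a constant-elasticity form: L ∝ w^(−3/2), so ε = −3/2.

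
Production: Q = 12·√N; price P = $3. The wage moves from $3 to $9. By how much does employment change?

From P·MP_N = w with MP_N = 6·N^(-1/2), the labor demand is N(w) = (18/w)^(2).
At w = 3: N = 36. At w = 9: N = 4.
ΔN = 4 − 36 = -32.

ΔN = -32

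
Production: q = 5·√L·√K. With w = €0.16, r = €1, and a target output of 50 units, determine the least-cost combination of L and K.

Cost minimization requires the marginal rate of technical substitution to equal the input-price ratio: MP_L/MP_K = w/r.
Here MP_L/MP_K = (1/2)·(K/L)/(1/2) = (K/L). Setting this equal to 0.16/1 = 0.16 gives K = 0.16L.
Substituting into q = 50: 5·L^(1/2)·(0.16L)^(1/2) = 50.
Solving, L = 25 and K = 4.

L* = 25, K* = 4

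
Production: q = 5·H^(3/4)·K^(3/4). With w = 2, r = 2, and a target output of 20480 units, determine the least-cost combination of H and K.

Cost minimization requires the marginal rate of technical substitution to equal the input-price ratio: MP_H/MP_K = w/r.
Here MP_H/MP_K = (3/4)·(K/H)/(3/4) = (K/H). Setting this equal to 2/2 = 1 gives K = H.
Substituting into q = 20480: 5·H^(3/4)·(H)^(3/4) = 20480.
Solving, H = 256 and K = 256.

H* = 256, K* = 256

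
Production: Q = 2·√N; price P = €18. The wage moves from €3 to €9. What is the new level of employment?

N* = 4

From P·MP_N = w with MP_N = N^(-1/2), the labor demand is N(w) = (18/w)^(2).
At w = 3: N = 36. At w = 9: N = 4.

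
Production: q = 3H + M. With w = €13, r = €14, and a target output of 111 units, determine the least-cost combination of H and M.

H* = 37, M* = 0

The inputs are perfect substitutes, so the firm uses whichever has the lower cost per unit of output.
Cost per unit of output via H is 13/3; via M it is 14. H is cheaper.
Producing q = 111 with H alone: H = 37, M = 0.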